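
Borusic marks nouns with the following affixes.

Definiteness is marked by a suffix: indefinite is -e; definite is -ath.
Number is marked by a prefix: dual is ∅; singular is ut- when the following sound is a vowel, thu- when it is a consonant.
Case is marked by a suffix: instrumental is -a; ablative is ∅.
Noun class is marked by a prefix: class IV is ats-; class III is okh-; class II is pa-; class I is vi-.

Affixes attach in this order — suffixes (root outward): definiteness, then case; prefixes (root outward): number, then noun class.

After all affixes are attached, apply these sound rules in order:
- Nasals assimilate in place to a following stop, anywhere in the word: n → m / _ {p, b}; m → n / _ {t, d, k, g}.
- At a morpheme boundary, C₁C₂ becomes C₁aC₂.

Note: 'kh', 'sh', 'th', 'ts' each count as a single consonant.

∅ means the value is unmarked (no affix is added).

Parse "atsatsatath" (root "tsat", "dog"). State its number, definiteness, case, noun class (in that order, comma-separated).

dual, definite, ablative, class IV

Segment: ats-tsat-ath.
number: ∅ → dual.
definiteness: -ath → definite.
case: ∅ → ablative.
noun class: ats- → class IV.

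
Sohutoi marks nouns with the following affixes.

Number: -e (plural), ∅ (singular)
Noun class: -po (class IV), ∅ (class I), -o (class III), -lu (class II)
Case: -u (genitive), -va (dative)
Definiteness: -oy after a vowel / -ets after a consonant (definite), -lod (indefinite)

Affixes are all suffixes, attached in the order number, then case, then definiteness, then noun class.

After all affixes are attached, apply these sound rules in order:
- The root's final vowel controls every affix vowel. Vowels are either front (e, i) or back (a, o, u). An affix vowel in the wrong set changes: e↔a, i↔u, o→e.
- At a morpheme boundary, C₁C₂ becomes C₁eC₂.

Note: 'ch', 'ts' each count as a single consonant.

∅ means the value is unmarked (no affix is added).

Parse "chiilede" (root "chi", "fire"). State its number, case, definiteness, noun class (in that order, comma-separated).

singular, genitive, indefinite, class III

Segment: chi-u-lod-o.
number: ∅ → singular.
case: -u → genitive.
definiteness: -lod → indefinite.
noun class: -o → class III.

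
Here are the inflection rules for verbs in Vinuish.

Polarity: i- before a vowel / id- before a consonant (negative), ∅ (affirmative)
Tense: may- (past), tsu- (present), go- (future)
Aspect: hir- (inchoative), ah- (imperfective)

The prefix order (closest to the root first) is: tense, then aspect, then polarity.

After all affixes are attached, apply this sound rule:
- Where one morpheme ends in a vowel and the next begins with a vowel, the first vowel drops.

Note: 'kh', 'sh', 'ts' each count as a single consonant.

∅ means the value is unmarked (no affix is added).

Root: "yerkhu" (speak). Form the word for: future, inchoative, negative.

Attach tense future go- → goyerkhu.
Attach aspect inchoative hir- → hirgoyerkhu.
Attach polarity negative id- (before consonant 'h') → idhirgoyerkhu.
Vowel deletion: no change.

idhirgoyerkhu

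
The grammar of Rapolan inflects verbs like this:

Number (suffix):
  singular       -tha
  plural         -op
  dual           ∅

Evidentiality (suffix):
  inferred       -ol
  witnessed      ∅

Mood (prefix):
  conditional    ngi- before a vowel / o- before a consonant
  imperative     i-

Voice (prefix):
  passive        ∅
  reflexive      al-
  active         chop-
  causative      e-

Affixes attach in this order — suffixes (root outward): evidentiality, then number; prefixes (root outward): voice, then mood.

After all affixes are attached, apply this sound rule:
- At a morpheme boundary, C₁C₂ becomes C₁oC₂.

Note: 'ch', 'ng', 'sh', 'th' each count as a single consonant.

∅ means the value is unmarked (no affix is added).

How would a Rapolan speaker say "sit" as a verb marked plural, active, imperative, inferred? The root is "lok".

Attach evidentiality inferred -ol → lokol.
Attach number plural -op → lokolop.
Attach voice active chop- → choplokolop.
Attach mood imperative i- → ichoplokolop.
Apply epenthesis: ichoplokolop → ichopolokolop.

ichopolokolop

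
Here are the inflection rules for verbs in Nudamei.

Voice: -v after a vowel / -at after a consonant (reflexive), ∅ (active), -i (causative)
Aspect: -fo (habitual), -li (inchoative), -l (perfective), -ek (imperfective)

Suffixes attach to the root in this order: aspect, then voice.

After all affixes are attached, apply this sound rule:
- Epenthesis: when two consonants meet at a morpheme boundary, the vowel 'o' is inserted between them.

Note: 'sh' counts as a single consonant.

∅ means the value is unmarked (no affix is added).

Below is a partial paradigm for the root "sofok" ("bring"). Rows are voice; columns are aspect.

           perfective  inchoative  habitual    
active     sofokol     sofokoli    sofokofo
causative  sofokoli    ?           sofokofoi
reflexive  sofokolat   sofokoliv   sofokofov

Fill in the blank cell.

sofokolii

Attach aspect inchoative -li → sofokli.
Attach voice causative -i → sofoklii.
Apply epenthesis: sofoklii → sofokolii.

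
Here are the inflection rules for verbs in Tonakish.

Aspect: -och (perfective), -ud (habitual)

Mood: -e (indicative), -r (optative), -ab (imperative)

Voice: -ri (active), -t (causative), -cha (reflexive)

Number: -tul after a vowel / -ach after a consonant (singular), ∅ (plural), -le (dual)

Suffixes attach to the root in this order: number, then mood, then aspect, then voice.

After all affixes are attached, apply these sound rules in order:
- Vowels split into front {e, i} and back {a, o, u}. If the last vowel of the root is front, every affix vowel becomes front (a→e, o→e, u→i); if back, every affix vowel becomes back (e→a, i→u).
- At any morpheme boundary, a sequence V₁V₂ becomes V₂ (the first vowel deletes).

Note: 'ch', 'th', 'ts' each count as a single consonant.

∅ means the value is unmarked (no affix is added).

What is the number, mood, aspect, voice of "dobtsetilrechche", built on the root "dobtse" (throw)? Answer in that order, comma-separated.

Segment: dobtse-tul-r-och-cha.
number: -tul/ach → singular.
mood: -r → optative.
aspect: -och → perfective.
voice: -cha → reflexive.

singular, optative, perfective, reflexive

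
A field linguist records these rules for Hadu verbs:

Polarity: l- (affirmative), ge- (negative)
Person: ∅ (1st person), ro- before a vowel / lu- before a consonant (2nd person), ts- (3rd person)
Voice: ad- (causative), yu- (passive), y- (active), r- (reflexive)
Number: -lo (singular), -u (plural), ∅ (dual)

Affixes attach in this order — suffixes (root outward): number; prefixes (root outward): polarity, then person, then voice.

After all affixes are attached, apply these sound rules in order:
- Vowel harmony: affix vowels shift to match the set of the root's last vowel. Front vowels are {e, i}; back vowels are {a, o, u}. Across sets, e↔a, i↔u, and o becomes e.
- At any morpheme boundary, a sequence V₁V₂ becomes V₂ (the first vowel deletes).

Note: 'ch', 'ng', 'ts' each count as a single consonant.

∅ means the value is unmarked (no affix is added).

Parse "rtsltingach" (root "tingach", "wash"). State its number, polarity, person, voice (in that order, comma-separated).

Segment: r-ts-l-tingach.
number: ∅ → dual.
polarity: l- → affirmative.
person: ts- → 3rd person.
voice: r- → reflexive.

dual, affirmative, 3rd person, reflexive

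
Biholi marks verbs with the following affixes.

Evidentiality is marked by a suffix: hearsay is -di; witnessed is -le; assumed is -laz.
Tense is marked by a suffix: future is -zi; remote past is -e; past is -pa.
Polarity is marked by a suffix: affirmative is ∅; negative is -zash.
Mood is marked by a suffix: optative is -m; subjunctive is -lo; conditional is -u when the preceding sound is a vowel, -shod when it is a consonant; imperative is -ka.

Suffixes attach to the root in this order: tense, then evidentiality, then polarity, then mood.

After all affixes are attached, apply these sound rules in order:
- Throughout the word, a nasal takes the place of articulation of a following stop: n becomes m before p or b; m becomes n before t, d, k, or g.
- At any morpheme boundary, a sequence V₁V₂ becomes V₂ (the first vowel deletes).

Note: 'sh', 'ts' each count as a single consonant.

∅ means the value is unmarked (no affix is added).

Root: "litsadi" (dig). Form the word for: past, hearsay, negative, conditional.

litsadipadizashshod

Attach tense past -pa → litsadipa.
Attach evidentiality hearsay -di → litsadipadi.
Attach polarity negative -zash → litsadipadizash.
Attach mood conditional -shod (after consonant 'sh') → litsadipadizashshod.
Nasal assimilation: no change.
Vowel deletion: no change.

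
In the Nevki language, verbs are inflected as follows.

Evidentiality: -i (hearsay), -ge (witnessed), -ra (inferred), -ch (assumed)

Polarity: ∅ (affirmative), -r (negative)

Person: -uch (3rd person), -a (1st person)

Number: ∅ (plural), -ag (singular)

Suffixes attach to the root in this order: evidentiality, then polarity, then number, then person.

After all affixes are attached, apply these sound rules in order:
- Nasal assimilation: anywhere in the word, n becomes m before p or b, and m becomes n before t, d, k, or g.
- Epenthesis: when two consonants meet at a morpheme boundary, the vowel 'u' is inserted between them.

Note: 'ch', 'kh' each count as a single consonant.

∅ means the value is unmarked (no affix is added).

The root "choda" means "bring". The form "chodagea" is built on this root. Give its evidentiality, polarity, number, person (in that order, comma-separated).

Segment: choda-ge-a.
evidentiality: -ge → witnessed.
polarity: ∅ → affirmative.
number: ∅ → plural.
person: -a → 1st person.

witnessed, affirmative, plural, 1st person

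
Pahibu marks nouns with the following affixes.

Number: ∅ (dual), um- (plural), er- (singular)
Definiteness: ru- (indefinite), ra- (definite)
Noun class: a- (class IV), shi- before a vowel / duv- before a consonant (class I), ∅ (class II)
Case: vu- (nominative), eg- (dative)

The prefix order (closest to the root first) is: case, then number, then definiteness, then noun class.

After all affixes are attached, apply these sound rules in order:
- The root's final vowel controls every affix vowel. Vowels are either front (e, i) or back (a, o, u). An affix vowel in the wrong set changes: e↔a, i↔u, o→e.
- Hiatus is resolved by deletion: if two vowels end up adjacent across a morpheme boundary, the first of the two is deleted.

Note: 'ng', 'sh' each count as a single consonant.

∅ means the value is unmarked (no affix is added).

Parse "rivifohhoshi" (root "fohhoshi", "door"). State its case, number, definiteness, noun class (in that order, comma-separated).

Segment: ru-vu-fohhoshi.
case: vu- → nominative.
number: ∅ → dual.
definiteness: ru- → indefinite.
noun class: ∅ → class II.

nominative, dual, indefinite, class II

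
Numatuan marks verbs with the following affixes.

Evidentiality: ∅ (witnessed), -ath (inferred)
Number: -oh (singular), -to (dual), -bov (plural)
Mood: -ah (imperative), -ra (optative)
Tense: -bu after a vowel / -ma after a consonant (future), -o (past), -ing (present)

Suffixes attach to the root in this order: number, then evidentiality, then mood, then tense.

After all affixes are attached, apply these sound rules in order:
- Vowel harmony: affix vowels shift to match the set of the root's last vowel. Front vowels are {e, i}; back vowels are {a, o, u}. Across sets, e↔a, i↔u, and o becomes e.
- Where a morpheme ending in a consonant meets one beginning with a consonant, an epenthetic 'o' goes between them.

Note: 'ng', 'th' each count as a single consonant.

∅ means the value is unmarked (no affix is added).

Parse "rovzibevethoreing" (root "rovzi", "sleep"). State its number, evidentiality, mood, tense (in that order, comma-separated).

Segment: rovzi-bov-ath-ra-ing.
number: -bov → plural.
evidentiality: -ath → inferred.
mood: -ra → optative.
tense: -ing → present.

plural, inferred, optative, present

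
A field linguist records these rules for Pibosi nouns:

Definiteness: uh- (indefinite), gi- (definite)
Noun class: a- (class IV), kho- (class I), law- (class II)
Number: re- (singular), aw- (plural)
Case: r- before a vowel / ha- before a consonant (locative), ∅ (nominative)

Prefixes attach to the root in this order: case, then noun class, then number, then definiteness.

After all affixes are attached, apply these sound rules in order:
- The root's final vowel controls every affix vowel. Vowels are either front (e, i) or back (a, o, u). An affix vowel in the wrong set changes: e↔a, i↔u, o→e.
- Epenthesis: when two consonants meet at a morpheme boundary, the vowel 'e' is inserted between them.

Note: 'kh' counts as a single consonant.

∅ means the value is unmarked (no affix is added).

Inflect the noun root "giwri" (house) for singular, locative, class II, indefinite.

iherelewehegiwri

Attach case locative ha- (before consonant 'g') → hagiwri.
Attach noun class class II law- → lawhagiwri.
Attach number singular re- → relawhagiwri.
Attach definiteness indefinite uh- → uhrelawhagiwri.
Apply vowel harmony: uhrelawhagiwri → ihrelewhegiwri.
Apply epenthesis: ihrelewhegiwri → iherelewehegiwri.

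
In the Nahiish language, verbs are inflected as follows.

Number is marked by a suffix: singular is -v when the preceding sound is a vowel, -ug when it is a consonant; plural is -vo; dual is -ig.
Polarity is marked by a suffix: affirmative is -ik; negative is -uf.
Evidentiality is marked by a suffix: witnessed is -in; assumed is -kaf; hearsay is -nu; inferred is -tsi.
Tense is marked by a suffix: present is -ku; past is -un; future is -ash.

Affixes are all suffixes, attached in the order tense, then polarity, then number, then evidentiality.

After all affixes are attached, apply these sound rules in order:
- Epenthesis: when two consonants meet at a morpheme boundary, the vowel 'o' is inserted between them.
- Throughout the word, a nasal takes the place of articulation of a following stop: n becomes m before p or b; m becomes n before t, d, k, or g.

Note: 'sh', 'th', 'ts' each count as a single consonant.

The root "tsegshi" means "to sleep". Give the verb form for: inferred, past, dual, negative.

tsegshiunufigotsi

Attach tense past -un → tsegshiun.
Attach polarity negative -uf → tsegshiunuf.
Attach number dual -ig → tsegshiunufig.
Attach evidentiality inferred -tsi → tsegshiunufigtsi.
Apply epenthesis: tsegshiunufigtsi → tsegshiunufigotsi.
Nasal assimilation: no change.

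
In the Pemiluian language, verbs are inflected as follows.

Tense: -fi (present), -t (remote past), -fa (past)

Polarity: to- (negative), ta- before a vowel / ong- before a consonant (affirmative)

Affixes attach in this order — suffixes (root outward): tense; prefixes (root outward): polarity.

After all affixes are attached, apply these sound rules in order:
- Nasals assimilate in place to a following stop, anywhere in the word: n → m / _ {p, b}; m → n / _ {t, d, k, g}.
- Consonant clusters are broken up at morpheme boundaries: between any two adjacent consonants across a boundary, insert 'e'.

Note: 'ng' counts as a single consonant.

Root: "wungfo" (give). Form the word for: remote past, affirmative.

ongewungfot

Attach tense remote past -t → wungfot.
Attach polarity affirmative ong- (before consonant 'w') → ongwungfot.
Nasal assimilation: no change.
Apply epenthesis: ongwungfot → ongewungfot.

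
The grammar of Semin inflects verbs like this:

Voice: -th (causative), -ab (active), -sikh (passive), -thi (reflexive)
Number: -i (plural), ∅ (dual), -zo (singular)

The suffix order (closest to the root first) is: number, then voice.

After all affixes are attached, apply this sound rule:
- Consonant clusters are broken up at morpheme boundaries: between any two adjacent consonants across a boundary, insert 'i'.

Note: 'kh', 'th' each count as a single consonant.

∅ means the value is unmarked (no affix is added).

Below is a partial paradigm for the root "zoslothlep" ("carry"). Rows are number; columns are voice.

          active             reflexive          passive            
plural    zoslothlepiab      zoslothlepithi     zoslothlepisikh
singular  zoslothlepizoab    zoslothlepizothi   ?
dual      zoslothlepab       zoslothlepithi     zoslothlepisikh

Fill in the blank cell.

Attach number singular -zo → zoslothlepzo.
Attach voice passive -sikh → zoslothlepzosikh.
Apply epenthesis: zoslothlepzosikh → zoslothlepizosikh.

zoslothlepizosikh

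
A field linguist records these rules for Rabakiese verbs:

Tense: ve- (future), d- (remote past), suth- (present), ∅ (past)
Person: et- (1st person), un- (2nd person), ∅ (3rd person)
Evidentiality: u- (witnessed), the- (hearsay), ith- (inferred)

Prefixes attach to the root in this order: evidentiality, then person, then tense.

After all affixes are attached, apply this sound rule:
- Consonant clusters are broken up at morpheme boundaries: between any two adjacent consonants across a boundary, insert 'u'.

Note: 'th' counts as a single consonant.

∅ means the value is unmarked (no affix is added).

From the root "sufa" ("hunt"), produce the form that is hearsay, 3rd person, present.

Attach evidentiality hearsay the- → thesufa.
person = 3rd person: zero marking, form stays thesufa.
Attach tense present suth- → suththesufa.
Apply epenthesis: suththesufa → suthuthesufa.

suthuthesufa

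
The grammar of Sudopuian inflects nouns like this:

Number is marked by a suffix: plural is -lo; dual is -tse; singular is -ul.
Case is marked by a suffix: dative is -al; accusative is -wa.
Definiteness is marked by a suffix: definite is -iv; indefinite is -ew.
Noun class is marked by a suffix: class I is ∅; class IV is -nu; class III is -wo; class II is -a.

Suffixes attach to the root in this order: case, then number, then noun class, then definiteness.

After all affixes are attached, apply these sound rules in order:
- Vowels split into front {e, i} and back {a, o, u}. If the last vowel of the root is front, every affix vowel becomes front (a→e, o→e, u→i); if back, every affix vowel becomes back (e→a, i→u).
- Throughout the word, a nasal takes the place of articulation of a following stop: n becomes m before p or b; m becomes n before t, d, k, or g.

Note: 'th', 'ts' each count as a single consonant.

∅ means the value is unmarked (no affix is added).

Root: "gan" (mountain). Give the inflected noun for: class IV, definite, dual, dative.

ganaltsanuuv

Attach case dative -al → ganal.
Attach number dual -tse → ganaltse.
Attach noun class class IV -nu → ganaltsenu.
Attach definiteness definite -iv → ganaltsenuiv.
Apply vowel harmony: ganaltsenuiv → ganaltsanuuv.
Nasal assimilation: no change.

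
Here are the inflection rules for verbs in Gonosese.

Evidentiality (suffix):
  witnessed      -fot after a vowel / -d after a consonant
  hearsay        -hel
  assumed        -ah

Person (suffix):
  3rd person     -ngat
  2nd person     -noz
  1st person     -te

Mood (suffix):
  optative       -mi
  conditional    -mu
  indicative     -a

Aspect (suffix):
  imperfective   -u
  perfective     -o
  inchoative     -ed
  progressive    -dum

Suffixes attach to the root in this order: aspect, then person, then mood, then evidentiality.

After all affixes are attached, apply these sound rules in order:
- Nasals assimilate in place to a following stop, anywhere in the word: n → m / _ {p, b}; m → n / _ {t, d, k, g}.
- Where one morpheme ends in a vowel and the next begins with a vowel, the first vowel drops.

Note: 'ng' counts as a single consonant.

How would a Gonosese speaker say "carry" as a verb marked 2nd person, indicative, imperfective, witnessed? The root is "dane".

Attach aspect imperfective -u → daneu.
Attach person 2nd person -noz → daneunoz.
Attach mood indicative -a → daneunoza.
Attach evidentiality witnessed -fot (after vowel 'a') → daneunozafot.
Nasal assimilation: no change.
Apply vowel deletion: daneunozafot → danunozafot.

danunozafot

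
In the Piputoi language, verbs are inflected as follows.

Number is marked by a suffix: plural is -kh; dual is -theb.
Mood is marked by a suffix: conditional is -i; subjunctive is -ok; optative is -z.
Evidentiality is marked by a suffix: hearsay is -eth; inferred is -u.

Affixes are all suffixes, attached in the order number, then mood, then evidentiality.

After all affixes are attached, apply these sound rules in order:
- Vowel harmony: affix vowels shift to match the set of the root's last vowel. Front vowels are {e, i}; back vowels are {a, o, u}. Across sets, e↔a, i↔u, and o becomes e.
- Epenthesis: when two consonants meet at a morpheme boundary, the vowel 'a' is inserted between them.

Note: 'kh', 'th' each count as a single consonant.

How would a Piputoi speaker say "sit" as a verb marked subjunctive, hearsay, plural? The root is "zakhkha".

Attach number plural -kh → zakhkhakh.
Attach mood subjunctive -ok → zakhkhakhok.
Attach evidentiality hearsay -eth → zakhkhakhoketh.
Apply vowel harmony: zakhkhakhoketh → zakhkhakhokath.
Epenthesis: no change.

zakhkhakhokath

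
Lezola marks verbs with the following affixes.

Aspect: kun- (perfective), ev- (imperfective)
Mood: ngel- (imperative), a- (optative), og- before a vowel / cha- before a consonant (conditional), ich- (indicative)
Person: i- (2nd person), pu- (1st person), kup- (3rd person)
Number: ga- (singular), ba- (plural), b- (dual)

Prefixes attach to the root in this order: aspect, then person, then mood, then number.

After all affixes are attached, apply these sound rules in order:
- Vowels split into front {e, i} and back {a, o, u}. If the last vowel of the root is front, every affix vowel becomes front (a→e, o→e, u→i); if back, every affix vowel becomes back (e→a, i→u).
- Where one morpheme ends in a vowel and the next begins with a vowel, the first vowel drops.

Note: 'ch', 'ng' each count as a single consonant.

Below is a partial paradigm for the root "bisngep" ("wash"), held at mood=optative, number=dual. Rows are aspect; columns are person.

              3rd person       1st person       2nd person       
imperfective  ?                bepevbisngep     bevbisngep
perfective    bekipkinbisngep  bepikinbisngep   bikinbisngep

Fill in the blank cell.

bekipevbisngep

Attach aspect imperfective ev- → evbisngep.
Attach person 3rd person kup- → kupevbisngep.
Attach mood optative a- → akupevbisngep.
Attach number dual b- → bakupevbisngep.
Apply vowel harmony: bakupevbisngep → bekipevbisngep.
Vowel deletion: no change.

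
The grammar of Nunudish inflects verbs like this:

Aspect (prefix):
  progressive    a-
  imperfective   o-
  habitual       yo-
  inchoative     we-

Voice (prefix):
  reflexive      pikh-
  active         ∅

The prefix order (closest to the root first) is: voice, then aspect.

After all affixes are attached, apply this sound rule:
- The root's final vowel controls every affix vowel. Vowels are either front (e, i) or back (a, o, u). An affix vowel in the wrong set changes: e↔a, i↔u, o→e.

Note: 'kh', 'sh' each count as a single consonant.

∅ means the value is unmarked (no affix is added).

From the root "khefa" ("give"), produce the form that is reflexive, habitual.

yopukhkhefa

Attach voice reflexive pikh- → pikhkhefa.
Attach aspect habitual yo- → yopikhkhefa.
Apply vowel harmony: yopikhkhefa → yopukhkhefa.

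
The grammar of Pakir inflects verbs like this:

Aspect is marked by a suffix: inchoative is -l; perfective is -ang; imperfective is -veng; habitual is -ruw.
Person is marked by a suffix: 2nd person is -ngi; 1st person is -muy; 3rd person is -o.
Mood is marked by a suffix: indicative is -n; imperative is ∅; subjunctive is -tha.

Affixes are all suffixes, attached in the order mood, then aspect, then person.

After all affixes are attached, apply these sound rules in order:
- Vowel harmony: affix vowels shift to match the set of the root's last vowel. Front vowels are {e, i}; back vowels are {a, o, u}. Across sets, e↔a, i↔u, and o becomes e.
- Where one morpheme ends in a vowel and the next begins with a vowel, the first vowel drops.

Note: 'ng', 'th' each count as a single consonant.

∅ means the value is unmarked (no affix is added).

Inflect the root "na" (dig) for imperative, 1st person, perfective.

nangmuy

mood = imperative: zero marking, form stays na.
Attach aspect perfective -ang → naang.
Attach person 1st person -muy → naangmuy.
Vowel harmony: no change.
Apply vowel deletion: naangmuy → nangmuy.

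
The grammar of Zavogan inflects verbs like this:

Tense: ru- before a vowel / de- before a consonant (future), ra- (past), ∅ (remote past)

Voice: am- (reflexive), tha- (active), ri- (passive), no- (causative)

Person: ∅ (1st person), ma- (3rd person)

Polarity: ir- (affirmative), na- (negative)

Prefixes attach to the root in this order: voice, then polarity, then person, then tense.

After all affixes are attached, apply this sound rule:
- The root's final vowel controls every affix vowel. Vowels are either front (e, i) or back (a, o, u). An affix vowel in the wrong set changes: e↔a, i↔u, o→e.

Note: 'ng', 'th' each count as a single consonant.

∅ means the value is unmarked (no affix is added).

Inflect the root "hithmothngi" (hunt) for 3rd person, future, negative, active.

demenethehithmothngi

Attach voice active tha- → thahithmothngi.
Attach polarity negative na- → nathahithmothngi.
Attach person 3rd person ma- → manathahithmothngi.
Attach tense future de- (before consonant 'm') → demanathahithmothngi.
Apply vowel harmony: demanathahithmothngi → demenethehithmothngi.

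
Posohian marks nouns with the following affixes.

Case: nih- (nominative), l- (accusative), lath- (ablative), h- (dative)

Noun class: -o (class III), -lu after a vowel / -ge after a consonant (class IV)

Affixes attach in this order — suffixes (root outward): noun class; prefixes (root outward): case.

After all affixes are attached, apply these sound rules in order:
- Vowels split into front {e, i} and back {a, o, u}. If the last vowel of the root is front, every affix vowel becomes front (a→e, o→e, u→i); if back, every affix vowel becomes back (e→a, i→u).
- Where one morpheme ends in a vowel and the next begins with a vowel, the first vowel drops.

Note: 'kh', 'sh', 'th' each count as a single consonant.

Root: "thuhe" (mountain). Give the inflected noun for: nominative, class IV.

Attach noun class class IV -lu (after vowel 'e') → thuhelu.
Attach case nominative nih- → nihthuhelu.
Apply vowel harmony: nihthuhelu → nihthuheli.
Vowel deletion: no change.

nihthuheli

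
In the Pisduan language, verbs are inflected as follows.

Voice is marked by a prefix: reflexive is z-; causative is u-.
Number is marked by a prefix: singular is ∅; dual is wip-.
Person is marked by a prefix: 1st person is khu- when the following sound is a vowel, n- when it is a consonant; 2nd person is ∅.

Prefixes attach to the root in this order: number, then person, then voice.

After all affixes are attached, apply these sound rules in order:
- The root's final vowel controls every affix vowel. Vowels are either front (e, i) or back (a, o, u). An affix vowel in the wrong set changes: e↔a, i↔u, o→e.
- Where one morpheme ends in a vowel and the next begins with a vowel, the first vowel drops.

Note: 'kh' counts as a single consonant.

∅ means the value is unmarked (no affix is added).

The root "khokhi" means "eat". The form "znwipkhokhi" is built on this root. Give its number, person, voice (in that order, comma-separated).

dual, 1st person, reflexive

Segment: z-n-wip-khokhi.
number: wip- → dual.
person: khu/n- → 1st person.
voice: z- → reflexive.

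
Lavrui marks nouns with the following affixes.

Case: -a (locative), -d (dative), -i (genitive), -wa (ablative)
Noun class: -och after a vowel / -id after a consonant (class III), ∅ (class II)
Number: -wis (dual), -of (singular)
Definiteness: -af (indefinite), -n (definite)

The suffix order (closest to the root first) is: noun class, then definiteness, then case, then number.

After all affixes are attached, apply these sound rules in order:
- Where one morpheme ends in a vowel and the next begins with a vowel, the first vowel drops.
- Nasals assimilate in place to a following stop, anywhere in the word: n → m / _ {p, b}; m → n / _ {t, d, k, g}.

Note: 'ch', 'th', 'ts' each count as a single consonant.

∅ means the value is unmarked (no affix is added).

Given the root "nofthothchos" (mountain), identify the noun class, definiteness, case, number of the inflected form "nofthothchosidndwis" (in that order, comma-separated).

class III, definite, dative, dual

Segment: nofthothchos-id-n-d-wis.
noun class: -och/id → class III.
definiteness: -n → definite.
case: -d → dative.
number: -wis → dual.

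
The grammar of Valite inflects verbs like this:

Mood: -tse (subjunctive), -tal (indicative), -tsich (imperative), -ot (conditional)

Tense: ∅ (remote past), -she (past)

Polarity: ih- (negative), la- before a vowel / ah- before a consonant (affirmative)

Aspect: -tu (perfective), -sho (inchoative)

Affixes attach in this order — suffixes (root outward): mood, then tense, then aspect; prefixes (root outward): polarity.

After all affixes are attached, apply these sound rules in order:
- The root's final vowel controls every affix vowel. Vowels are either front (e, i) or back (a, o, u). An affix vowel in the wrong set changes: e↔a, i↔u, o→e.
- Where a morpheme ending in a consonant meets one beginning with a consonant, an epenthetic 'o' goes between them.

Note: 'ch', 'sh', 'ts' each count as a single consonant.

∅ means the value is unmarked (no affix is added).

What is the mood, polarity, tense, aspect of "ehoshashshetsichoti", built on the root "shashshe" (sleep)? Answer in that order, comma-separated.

Segment: ah-shashshe-tsich-tu.
mood: -tsich → imperative.
polarity: la/ah- → affirmative.
tense: ∅ → remote past.
aspect: -tu → perfective.

imperative, affirmative, remote past, perfective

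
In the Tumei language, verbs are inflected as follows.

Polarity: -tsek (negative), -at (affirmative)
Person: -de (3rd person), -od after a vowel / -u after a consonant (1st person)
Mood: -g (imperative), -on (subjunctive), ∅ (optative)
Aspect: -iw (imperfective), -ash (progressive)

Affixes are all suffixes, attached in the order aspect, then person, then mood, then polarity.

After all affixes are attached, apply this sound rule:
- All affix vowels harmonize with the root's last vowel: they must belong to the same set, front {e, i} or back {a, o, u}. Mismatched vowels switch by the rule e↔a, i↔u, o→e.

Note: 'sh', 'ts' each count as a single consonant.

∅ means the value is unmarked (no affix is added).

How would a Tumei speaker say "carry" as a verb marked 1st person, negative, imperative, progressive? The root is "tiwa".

tiwaashugtsak

Attach aspect progressive -ash → tiwaash.
Attach person 1st person -u (after consonant 'sh') → tiwaashu.
Attach mood imperative -g → tiwaashug.
Attach polarity negative -tsek → tiwaashugtsek.
Apply vowel harmony: tiwaashugtsek → tiwaashugtsak.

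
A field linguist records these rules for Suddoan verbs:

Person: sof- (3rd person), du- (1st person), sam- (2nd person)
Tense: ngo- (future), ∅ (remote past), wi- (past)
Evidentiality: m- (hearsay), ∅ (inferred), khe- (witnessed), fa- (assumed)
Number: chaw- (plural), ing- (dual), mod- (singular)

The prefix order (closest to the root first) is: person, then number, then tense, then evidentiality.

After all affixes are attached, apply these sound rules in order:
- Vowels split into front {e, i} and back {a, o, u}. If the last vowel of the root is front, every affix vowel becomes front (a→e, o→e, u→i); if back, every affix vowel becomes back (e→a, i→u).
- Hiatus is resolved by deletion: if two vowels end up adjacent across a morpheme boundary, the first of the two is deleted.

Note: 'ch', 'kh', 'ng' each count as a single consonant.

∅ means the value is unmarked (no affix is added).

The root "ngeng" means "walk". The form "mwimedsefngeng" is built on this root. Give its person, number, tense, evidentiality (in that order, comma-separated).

Segment: m-wi-mod-sof-ngeng.
person: sof- → 3rd person.
number: mod- → singular.
tense: wi- → past.
evidentiality: m- → hearsay.

3rd person, singular, past, hearsay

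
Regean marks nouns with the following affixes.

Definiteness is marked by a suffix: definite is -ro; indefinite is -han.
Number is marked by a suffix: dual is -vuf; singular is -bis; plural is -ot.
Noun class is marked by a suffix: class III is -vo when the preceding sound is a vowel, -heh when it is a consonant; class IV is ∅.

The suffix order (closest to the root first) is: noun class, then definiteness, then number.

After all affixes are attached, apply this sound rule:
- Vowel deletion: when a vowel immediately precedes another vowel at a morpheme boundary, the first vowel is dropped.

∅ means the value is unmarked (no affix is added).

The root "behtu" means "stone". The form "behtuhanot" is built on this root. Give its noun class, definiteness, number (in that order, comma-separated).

Segment: behtu-han-ot.
noun class: ∅ → class IV.
definiteness: -han → indefinite.
number: -ot → plural.

class IV, indefinite, plural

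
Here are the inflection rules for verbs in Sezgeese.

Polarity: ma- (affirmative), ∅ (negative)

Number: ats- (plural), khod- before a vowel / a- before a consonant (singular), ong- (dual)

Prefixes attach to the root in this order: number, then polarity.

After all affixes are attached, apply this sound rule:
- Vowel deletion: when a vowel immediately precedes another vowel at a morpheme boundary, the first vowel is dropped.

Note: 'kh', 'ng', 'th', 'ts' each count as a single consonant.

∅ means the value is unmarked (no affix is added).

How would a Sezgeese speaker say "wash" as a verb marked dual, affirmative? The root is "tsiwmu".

Attach number dual ong- → ongtsiwmu.
Attach polarity affirmative ma- → maongtsiwmu.
Apply vowel deletion: maongtsiwmu → mongtsiwmu.

mongtsiwmu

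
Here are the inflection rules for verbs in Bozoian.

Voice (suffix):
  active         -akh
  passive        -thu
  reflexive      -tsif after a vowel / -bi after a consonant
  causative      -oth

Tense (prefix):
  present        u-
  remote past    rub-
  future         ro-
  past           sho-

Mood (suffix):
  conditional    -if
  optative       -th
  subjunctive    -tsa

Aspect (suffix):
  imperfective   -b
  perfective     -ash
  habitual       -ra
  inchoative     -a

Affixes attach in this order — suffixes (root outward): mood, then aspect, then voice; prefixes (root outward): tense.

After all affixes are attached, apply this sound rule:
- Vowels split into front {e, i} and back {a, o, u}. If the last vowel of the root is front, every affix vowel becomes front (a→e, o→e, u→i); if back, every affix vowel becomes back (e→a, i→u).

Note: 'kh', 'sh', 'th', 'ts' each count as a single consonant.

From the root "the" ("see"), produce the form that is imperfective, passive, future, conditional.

Attach mood conditional -if → theif.
Attach tense future ro- → rotheif.
Attach aspect imperfective -b → rotheifb.
Attach voice passive -thu → rotheifbthu.
Apply vowel harmony: rotheifbthu → retheifbthi.

retheifbthi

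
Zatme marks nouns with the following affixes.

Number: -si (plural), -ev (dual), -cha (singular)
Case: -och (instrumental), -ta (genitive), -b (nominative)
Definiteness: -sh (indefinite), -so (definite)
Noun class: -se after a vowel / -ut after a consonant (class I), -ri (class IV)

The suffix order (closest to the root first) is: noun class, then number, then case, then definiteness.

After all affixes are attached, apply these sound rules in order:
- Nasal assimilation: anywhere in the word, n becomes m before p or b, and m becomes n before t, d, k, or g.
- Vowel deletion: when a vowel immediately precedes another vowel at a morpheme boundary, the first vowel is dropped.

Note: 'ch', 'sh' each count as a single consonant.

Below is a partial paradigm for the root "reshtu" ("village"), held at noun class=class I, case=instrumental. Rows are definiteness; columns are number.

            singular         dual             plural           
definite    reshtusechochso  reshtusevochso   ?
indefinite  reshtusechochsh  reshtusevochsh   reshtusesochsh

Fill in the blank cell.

Attach noun class class I -se (after vowel 'u') → reshtuse.
Attach number plural -si → reshtusesi.
Attach case instrumental -och → reshtusesioch.
Attach definiteness definite -so → reshtusesiochso.
Nasal assimilation: no change.
Apply vowel deletion: reshtusesiochso → reshtusesochso.

reshtusesochso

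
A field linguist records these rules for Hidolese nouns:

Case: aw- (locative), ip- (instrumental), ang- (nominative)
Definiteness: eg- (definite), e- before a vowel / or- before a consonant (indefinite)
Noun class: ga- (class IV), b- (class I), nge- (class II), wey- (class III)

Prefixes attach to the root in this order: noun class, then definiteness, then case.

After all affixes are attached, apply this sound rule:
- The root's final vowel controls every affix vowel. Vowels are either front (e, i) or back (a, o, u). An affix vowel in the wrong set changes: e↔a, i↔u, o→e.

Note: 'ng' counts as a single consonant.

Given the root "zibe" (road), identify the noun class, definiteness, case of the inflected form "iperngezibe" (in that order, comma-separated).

class II, indefinite, instrumental

Segment: ip-or-nge-zibe.
noun class: nge- → class II.
definiteness: e/or- → indefinite.
case: ip- → instrumental.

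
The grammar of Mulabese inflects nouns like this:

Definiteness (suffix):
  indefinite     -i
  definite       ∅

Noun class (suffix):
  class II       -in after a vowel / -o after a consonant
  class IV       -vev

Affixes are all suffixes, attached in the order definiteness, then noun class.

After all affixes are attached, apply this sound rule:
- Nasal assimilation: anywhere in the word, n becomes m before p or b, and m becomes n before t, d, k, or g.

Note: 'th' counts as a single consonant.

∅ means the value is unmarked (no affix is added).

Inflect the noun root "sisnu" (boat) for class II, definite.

sisnuin

definiteness = definite: zero marking, form stays sisnu.
Attach noun class class II -in (after vowel 'u') → sisnuin.
Nasal assimilation: no change.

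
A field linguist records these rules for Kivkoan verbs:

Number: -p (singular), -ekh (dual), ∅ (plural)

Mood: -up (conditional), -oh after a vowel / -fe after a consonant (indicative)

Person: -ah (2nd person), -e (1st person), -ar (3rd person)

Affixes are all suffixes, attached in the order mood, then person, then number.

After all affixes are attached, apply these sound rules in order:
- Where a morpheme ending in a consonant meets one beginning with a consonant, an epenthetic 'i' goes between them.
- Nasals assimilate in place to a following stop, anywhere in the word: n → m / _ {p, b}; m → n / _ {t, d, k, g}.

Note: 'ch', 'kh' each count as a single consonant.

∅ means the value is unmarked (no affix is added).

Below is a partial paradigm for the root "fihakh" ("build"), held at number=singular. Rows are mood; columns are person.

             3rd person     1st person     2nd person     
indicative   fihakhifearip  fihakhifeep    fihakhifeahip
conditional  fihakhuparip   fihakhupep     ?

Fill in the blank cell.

fihakhupahip

Attach mood conditional -up → fihakhup.
Attach person 2nd person -ah → fihakhupah.
Attach number singular -p → fihakhupahp.
Apply epenthesis: fihakhupahp → fihakhupahip.
Nasal assimilation: no change.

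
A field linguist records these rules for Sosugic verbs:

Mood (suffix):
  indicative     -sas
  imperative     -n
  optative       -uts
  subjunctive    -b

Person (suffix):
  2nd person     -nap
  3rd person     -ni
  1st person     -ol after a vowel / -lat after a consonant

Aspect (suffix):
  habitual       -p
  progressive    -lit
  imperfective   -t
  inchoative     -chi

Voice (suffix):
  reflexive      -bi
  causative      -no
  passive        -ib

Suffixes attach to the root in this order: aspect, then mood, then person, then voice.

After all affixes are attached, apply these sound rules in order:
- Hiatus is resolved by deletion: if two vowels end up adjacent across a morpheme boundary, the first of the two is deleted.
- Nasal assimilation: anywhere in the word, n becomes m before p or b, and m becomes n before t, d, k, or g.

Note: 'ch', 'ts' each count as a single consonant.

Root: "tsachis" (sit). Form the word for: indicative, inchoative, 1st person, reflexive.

Attach aspect inchoative -chi → tsachischi.
Attach mood indicative -sas → tsachischisas.
Attach person 1st person -lat (after consonant 's') → tsachischisaslat.
Attach voice reflexive -bi → tsachischisaslatbi.
Vowel deletion: no change.
Nasal assimilation: no change.

tsachischisaslatbi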